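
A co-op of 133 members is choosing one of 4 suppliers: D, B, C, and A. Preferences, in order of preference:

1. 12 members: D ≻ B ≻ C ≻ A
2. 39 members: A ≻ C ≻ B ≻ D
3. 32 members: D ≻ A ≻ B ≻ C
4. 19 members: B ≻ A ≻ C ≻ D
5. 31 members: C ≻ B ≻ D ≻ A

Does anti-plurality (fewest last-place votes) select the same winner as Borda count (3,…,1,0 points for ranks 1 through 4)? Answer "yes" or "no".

Anti-plurality — last-place votes: D 58, B 0, C 32, A 43. Winner: B.
Borda — scores: D 163, B 214, C 202, A 219. Winner: A.
The two methods disagree.

no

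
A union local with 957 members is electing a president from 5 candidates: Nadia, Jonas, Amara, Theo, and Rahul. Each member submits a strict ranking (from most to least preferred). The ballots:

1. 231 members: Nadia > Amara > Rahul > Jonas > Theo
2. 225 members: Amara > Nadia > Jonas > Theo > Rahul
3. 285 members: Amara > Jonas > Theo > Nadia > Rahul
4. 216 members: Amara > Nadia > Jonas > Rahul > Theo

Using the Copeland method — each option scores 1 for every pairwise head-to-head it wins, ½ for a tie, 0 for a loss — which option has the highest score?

Nadia: beats Jonas, Theo, and Rahul; loses to Amara → score 3.
Jonas: beats Theo and Rahul; loses to Nadia and Amara → score 2.
Amara: beats Nadia, Jonas, Theo, and Rahul → score 4.
Theo: beats Rahul; loses to Nadia, Jonas, and Amara → score 1.
Rahul: loses to Nadia, Jonas, Amara, and Theo → score 0.
Amara has the best pairwise record.

Amara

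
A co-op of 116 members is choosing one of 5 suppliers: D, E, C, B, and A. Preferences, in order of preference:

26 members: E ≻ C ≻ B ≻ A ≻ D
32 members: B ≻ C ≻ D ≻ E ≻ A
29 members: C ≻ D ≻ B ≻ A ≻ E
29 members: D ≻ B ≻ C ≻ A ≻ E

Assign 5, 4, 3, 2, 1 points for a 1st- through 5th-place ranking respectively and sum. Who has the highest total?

D: 26·1 + 32·3 + 29·4 + 29·5 = 383
E: 26·5 + 32·2 + 29·1 + 29·1 = 252
C: 26·4 + 32·4 + 29·5 + 29·3 = 464
B: 26·3 + 32·5 + 29·3 + 29·4 = 441
A: 26·2 + 32·1 + 29·2 + 29·2 = 200
C has the highest Borda score (464).

C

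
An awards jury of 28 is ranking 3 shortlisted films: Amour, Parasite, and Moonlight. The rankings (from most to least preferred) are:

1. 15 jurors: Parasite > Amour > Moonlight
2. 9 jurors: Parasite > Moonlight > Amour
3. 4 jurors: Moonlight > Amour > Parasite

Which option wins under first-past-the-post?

Parasite

First-place votes: Amour 0, Parasite 24, Moonlight 4.
Parasite has the most first-place votes.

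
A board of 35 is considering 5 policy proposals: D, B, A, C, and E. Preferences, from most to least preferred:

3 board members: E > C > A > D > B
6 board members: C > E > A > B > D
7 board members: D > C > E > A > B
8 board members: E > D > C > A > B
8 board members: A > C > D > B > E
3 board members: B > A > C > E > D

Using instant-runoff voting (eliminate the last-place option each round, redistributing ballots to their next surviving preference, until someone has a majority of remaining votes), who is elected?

Round 1: D 7, B 3, A 8, C 6, E 11. Eliminate B.
Round 2: D 7, A 11, C 6, E 11. Eliminate C.
Round 3: D 7, A 11, E 17. Eliminate D.
Round 4: A 11, E 24. E has a majority.

E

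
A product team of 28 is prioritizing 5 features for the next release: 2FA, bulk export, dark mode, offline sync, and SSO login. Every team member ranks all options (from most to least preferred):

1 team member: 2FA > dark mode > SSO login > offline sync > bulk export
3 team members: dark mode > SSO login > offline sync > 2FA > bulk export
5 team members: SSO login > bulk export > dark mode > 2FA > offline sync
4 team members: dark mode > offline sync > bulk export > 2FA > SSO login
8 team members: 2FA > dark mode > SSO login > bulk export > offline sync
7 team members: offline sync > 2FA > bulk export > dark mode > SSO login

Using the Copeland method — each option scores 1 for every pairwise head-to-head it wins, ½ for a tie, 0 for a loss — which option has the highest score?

2FA

2FA: beats bulk export, dark mode, and SSO login; ties offline sync → score 3.5.
bulk export: loses to 2FA, dark mode, offline sync, and SSO login → score 0.
dark mode: beats bulk export, offline sync, and SSO login; loses to 2FA → score 3.
offline sync: beats bulk export; ties 2FA; loses to dark mode and SSO login → score 1.5.
SSO login: beats bulk export and offline sync; loses to 2FA and dark mode → score 2.
2FA has the best pairwise record.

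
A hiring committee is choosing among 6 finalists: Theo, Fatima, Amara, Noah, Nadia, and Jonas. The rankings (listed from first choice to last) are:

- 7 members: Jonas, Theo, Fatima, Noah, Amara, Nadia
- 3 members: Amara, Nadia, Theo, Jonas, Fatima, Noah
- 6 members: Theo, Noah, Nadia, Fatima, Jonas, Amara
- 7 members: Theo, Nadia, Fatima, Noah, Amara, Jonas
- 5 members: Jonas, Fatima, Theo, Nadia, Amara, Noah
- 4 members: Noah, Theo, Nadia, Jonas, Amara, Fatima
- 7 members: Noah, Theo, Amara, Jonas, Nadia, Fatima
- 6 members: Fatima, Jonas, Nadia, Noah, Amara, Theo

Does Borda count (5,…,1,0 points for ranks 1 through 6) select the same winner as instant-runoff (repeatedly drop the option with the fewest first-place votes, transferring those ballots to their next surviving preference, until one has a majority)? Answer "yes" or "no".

yes

Borda — scores: Theo 161, Fatima 107, Amara 65, Noah 119, Nadia 105, Jonas 118. Winner: Theo.
Instant-runoff — R1 Theo 13, Fatima 6, Amara 3, Noah 11, Nadia 0, Jonas 12 (Nadia out); R2 Theo 13, Fatima 6, Amara 3, Noah 11, Jonas 12 (Amara out); R3 Theo 16, Fatima 6, Noah 11, Jonas 12 (Fatima out); R4 Theo 16, Noah 11, Jonas 18 (Noah out); R5 Theo 27, Jonas 18 (Theo winner). Winner: Theo.
The two methods agree.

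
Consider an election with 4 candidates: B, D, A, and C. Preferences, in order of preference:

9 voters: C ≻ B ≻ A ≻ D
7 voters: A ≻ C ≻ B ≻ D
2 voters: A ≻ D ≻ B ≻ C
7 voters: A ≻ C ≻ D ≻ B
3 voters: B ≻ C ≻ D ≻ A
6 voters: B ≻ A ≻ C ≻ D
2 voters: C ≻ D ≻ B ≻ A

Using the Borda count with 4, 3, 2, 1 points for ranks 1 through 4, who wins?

B: 9·3 + 7·2 + 2·2 + 7·1 + 3·4 + 6·4 + 2·2 = 92
D: 9·1 + 7·1 + 2·3 + 7·2 + 3·2 + 6·1 + 2·3 = 54
A: 9·2 + 7·4 + 2·4 + 7·4 + 3·1 + 6·3 + 2·1 = 105
C: 9·4 + 7·3 + 2·1 + 7·3 + 3·3 + 6·2 + 2·4 = 109
C has the highest Borda score (109).

C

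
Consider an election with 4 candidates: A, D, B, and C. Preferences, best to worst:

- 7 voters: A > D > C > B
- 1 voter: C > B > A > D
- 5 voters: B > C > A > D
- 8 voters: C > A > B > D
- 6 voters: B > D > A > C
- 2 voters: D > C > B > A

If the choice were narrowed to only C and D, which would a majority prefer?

D

Voters preferring C to D: 14; preferring D to C: 15.
D wins the head-to-head.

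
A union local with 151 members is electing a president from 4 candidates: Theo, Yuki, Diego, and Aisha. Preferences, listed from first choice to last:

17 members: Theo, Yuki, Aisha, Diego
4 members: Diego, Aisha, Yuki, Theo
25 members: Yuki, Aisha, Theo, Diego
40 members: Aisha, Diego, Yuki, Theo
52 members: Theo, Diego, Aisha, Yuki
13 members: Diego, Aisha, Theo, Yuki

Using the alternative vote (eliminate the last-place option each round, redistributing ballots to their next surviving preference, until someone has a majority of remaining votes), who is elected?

Aisha

Round 1: Theo 69, Yuki 25, Diego 17, Aisha 40. Eliminate Diego.
Round 2: Theo 69, Yuki 25, Aisha 57. Eliminate Yuki.
Round 3: Theo 69, Aisha 82. Aisha has a majority.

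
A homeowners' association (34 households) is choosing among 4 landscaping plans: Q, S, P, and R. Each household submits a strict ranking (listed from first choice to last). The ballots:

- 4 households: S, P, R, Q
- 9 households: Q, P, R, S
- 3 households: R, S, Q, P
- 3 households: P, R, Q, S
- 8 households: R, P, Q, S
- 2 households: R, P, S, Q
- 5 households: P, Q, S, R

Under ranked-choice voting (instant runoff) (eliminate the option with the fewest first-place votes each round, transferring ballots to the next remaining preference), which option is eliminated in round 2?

Round 1: Q 9, S 4, P 8, R 13. Eliminate S.
Round 2: Q 9, P 12, R 13. Eliminate Q.

Q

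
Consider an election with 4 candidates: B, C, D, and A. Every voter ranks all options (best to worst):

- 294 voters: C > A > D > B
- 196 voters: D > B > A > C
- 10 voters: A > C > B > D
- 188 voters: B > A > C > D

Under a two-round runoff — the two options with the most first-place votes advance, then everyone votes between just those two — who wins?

Round 1 first-place votes: B 188, C 294, D 196, A 10.
C and D advance.
Runoff: C is preferred to D by 492 voters; D by 196.
C wins the runoff.

C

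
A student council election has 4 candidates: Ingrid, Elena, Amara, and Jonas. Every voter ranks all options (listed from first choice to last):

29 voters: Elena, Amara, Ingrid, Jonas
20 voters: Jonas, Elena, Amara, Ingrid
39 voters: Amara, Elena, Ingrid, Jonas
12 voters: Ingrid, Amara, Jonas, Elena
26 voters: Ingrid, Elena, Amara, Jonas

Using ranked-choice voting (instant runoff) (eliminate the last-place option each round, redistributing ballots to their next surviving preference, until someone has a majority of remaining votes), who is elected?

Round 1: Ingrid 38, Elena 29, Amara 39, Jonas 20. Eliminate Jonas.
Round 2: Ingrid 38, Elena 49, Amara 39. Eliminate Ingrid.
Round 3: Elena 75, Amara 51. Elena has a majority.

Elena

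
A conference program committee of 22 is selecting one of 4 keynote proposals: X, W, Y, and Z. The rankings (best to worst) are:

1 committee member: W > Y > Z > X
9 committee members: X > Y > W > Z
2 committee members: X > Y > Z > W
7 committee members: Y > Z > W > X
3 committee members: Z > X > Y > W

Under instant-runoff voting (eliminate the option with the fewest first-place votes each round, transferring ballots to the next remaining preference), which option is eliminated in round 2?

Round 1: X 11, W 1, Y 7, Z 3. Eliminate W.
Round 2: X 11, Y 8, Z 3. Eliminate Z.

Z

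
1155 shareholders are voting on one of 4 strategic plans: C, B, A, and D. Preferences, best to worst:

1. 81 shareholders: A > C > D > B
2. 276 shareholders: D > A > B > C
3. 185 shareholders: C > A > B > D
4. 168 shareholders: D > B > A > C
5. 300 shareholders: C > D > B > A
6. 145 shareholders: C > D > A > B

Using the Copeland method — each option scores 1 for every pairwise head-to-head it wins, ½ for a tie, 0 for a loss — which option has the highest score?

C: beats B, A, and D → score 3.
B: loses to C, A, and D → score 0.
A: beats B; loses to C and D → score 1.
D: beats B and A; loses to C → score 2.
C has the best pairwise record.

C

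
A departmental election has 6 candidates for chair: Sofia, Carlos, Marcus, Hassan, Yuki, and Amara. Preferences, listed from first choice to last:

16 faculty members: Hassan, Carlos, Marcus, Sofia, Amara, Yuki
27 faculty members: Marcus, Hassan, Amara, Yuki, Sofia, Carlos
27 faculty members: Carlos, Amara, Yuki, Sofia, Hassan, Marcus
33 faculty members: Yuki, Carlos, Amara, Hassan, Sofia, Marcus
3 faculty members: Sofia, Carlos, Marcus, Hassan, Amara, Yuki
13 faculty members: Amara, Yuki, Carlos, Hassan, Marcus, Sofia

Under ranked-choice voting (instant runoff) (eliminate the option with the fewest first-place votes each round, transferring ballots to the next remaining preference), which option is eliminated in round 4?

Marcus

Round 1: Sofia 3, Carlos 27, Marcus 27, Hassan 16, Yuki 33, Amara 13. Eliminate Sofia.
Round 2: Carlos 30, Marcus 27, Hassan 16, Yuki 33, Amara 13. Eliminate Amara.
Round 3: Carlos 30, Marcus 27, Hassan 16, Yuki 46. Eliminate Hassan.
Round 4: Carlos 46, Marcus 27, Yuki 46. Eliminate Marcus.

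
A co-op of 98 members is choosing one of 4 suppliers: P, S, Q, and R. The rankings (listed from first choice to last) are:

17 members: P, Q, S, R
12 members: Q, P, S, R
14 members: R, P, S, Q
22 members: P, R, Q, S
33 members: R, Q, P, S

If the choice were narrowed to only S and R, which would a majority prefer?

Voters preferring S to R: 29; preferring R to S: 69.
R wins the head-to-head.

R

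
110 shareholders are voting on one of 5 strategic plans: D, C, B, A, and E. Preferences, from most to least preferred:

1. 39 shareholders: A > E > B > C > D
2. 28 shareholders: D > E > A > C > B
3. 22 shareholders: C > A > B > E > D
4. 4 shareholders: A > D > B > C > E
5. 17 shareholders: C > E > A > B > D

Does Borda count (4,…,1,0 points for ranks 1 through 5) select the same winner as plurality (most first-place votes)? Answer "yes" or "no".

yes

Borda — scores: D 124, C 227, B 147, A 328, E 274. Winner: A.
Plurality — first-place votes: D 28, C 39, B 0, A 43, E 0. Winner: A.
The two methods agree.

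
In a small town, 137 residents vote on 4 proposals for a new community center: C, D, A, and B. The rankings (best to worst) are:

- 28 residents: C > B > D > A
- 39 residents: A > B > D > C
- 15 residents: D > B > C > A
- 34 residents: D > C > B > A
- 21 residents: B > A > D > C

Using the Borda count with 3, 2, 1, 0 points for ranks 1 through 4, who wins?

C: 28·3 + 39·0 + 15·1 + 34·2 + 21·0 = 167
D: 28·1 + 39·1 + 15·3 + 34·3 + 21·1 = 235
A: 28·0 + 39·3 + 15·0 + 34·0 + 21·2 = 159
B: 28·2 + 39·2 + 15·2 + 34·1 + 21·3 = 261
B has the highest Borda score (261).

B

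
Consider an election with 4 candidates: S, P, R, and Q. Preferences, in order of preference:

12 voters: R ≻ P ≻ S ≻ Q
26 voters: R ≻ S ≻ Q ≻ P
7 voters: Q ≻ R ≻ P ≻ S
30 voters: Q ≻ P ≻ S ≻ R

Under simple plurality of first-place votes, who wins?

First-place votes: S 0, P 0, R 38, Q 37.
R has the most first-place votes.

R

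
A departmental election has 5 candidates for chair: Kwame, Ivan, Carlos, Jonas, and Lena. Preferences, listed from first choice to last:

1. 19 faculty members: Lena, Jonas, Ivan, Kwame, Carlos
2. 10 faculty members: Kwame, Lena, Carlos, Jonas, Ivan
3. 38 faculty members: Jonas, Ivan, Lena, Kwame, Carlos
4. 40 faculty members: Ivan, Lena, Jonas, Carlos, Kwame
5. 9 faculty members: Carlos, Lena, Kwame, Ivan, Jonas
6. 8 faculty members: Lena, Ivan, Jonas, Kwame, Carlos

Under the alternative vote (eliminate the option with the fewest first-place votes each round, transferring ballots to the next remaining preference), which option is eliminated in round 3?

Round 1: Kwame 10, Ivan 40, Carlos 9, Jonas 38, Lena 27. Eliminate Carlos.
Round 2: Kwame 10, Ivan 40, Jonas 38, Lena 36. Eliminate Kwame.
Round 3: Ivan 40, Jonas 38, Lena 46. Eliminate Jonas.

Jonas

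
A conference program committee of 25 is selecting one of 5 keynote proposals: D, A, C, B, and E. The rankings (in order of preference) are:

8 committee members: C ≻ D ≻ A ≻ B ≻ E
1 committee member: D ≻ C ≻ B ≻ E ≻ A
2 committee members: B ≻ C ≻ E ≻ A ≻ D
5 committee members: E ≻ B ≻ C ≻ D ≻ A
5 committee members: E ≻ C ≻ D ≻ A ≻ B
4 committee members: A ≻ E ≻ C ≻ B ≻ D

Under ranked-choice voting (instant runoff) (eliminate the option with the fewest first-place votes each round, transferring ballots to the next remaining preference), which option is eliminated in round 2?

B

Round 1: D 1, A 4, C 8, B 2, E 10. Eliminate D.
Round 2: A 4, C 9, B 2, E 10. Eliminate B.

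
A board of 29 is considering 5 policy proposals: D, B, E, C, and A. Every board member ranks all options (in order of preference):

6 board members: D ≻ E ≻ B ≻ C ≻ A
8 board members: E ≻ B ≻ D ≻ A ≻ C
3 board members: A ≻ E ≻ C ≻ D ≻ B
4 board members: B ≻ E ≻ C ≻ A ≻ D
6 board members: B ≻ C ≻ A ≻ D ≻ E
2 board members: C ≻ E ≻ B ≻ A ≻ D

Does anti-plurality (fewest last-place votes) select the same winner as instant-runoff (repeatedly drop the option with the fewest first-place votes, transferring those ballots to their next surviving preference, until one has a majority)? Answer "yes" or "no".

no

Anti-plurality — last-place votes: D 6, B 3, E 6, C 8, A 6. Winner: B.
Instant-runoff — R1 D 6, B 10, E 8, C 2, A 3 (C out); R2 D 6, B 10, E 10, A 3 (A out); R3 D 6, B 10, E 13 (D out); R4 B 10, E 19 (E winner). Winner: E.
The two methods disagree.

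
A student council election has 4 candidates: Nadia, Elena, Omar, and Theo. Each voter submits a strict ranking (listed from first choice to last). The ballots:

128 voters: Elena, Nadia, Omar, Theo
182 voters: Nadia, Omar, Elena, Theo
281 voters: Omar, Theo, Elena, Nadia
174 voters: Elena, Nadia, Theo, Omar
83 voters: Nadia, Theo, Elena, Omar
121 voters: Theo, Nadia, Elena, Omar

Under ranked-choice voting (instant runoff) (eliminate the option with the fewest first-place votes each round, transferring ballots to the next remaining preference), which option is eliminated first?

Theo

Round 1: Nadia 265, Elena 302, Omar 281, Theo 121. Eliminate Theo.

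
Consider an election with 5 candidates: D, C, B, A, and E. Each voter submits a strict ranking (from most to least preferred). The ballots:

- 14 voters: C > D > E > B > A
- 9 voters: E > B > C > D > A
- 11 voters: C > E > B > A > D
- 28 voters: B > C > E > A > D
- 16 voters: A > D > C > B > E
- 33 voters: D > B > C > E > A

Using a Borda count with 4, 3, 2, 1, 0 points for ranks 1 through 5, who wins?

C

D: 14·3 + 9·1 + 11·0 + 28·0 + 16·3 + 33·4 = 231
C: 14·4 + 9·2 + 11·4 + 28·3 + 16·2 + 33·2 = 300
B: 14·1 + 9·3 + 11·2 + 28·4 + 16·1 + 33·3 = 290
A: 14·0 + 9·0 + 11·1 + 28·1 + 16·4 + 33·0 = 103
E: 14·2 + 9·4 + 11·3 + 28·2 + 16·0 + 33·1 = 186
C has the highest Borda score (300).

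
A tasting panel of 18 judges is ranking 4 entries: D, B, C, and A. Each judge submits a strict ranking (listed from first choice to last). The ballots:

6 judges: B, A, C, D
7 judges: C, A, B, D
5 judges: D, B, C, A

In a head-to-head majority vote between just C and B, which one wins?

Voters preferring C to B: 7; preferring B to C: 11.
B wins the head-to-head.

B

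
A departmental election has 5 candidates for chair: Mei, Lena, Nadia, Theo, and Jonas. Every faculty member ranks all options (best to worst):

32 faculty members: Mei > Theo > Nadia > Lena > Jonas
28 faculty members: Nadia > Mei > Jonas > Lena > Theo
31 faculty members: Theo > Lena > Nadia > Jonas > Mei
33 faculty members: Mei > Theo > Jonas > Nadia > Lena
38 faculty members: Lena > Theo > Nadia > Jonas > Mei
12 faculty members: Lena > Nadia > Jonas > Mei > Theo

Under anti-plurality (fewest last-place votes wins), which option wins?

Last-place votes: Mei 69, Lena 33, Nadia 0, Theo 40, Jonas 32.
Nadia is ranked last by the fewest voters, so Nadia wins.

Nadia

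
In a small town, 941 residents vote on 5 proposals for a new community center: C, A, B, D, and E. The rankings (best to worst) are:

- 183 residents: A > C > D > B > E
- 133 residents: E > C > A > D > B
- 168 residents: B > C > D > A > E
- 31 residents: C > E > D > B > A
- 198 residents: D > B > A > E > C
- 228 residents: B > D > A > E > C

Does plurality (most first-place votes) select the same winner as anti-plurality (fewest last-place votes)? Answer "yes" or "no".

Plurality — first-place votes: C 31, A 183, B 396, D 198, E 133. Winner: B.
Anti-plurality — last-place votes: C 426, A 31, B 133, D 0, E 351. Winner: D.
The two methods disagree.

no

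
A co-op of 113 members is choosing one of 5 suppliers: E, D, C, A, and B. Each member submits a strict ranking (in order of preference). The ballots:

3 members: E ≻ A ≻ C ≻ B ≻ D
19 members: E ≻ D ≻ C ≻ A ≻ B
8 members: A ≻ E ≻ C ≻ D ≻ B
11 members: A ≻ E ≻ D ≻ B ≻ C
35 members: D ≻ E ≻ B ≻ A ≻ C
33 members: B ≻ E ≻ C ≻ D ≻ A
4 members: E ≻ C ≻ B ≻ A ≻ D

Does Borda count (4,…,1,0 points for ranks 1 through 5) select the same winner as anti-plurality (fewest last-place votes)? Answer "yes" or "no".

Borda — scores: E 365, D 260, C 138, A 143, B 224. Winner: E.
Anti-plurality — last-place votes: E 0, D 7, C 46, A 33, B 27. Winner: E.
The two methods agree.

yes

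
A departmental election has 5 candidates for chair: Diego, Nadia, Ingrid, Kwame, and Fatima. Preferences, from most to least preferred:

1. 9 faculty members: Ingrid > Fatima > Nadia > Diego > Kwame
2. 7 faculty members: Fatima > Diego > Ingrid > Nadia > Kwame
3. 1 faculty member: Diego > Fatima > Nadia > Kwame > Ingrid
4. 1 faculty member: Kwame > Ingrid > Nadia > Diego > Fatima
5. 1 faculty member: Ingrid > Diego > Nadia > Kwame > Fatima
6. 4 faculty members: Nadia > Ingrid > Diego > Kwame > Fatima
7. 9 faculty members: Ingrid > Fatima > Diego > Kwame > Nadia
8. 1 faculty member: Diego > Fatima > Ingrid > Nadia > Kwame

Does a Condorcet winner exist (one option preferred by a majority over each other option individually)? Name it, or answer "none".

Ingrid

Ingrid vs Diego: 24–9 for Ingrid.
Ingrid vs Nadia: 28–5 for Ingrid.
Ingrid vs Kwame: 31–2 for Ingrid.
Ingrid vs Fatima: 24–9 for Ingrid.
Ingrid beats every other option head-to-head.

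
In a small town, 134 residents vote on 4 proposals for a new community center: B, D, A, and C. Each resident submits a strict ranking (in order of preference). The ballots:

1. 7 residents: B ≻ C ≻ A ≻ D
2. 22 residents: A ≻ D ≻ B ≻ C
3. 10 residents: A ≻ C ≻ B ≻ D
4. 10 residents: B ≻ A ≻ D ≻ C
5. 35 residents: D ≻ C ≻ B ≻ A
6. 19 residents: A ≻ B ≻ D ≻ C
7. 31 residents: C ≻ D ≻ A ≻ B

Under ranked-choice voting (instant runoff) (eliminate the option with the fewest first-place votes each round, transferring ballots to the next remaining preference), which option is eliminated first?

B

Round 1: B 17, D 35, A 51, C 31. Eliminate B.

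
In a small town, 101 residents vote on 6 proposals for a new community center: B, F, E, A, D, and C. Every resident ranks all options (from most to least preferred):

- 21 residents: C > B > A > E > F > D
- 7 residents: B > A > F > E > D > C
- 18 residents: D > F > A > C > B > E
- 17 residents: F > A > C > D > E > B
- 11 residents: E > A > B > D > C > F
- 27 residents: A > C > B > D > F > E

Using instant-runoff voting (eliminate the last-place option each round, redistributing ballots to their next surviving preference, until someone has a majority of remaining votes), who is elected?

A

Round 1: B 7, F 17, E 11, A 27, D 18, C 21. Eliminate B.
Round 2: F 17, E 11, A 34, D 18, C 21. Eliminate E.
Round 3: F 17, A 45, D 18, C 21. Eliminate F.
Round 4: A 62, D 18, C 21. A has a majority.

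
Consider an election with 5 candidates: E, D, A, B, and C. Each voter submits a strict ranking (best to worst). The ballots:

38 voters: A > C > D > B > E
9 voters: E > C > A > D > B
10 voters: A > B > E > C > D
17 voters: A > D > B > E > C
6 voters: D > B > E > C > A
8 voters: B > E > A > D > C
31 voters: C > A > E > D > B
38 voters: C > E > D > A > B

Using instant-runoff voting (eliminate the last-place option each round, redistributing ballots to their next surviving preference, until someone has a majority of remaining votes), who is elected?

C

Round 1: E 9, D 6, A 65, B 8, C 69. Eliminate D.
Round 2: E 9, A 65, B 14, C 69. Eliminate E.
Round 3: A 65, B 14, C 78. Eliminate B.
Round 4: A 73, C 84. C has a majority.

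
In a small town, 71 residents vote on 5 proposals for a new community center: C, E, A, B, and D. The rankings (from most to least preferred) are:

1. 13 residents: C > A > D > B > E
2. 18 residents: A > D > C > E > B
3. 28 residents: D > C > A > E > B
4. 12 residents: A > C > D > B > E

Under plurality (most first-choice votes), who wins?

First-place votes: C 13, E 0, A 30, B 0, D 28.
A has the most first-place votes.

A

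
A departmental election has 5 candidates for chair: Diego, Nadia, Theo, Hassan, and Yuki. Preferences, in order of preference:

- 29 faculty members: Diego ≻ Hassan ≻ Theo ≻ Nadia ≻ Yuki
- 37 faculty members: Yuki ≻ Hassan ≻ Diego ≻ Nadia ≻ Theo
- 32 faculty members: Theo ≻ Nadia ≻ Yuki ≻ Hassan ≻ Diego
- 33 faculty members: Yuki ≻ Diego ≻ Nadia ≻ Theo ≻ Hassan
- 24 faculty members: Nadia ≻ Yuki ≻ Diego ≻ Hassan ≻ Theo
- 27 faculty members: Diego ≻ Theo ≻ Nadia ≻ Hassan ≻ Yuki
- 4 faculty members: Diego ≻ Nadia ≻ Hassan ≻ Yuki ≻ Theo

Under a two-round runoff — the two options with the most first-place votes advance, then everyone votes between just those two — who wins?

Yuki

Round 1 first-place votes: Diego 60, Nadia 24, Theo 32, Hassan 0, Yuki 70.
Yuki and Diego advance.
Runoff: Yuki is preferred to Diego by 126 voters; Diego by 60.
Yuki wins the runoff.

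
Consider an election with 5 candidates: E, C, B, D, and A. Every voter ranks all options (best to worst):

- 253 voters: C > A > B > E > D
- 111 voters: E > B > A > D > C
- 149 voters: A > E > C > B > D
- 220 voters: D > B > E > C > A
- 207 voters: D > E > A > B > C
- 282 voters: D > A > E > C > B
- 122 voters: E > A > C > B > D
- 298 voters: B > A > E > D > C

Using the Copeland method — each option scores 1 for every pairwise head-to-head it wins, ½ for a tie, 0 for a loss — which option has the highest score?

A

E: beats C, B, and D; loses to A → score 3.
C: loses to E, B, D, and A → score 0.
B: beats C and D; loses to E and A → score 2.
D: beats C; loses to E, B, and A → score 1.
A: beats E, C, B, and D → score 4.
A has the best pairwise record.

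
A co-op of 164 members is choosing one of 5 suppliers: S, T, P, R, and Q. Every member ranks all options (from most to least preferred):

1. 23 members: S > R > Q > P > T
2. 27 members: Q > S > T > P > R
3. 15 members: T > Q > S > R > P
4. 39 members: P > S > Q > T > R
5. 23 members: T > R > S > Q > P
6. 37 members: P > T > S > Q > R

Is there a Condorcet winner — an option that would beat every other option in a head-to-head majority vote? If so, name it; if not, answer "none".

S vs T: 89–75 for S.
S vs P: 88–76 for S.
S vs R: 141–23 for S.
S vs Q: 122–42 for S.
S beats every other option head-to-head.

S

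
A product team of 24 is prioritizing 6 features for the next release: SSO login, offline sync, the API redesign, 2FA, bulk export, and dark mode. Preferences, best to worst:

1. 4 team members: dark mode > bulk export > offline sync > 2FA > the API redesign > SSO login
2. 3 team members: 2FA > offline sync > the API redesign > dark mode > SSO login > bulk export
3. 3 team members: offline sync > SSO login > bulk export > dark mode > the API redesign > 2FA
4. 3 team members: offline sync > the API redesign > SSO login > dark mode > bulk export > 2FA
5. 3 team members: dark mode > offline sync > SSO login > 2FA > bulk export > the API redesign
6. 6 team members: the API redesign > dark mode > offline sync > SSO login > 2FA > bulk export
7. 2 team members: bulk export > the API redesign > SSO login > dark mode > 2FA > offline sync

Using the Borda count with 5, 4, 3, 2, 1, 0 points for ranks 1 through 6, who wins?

offline sync

SSO login: 4·0 + 3·1 + 3·4 + 3·3 + 3·3 + 6·2 + 2·3 = 51
offline sync: 4·3 + 3·4 + 3·5 + 3·5 + 3·4 + 6·3 + 2·0 = 84
the API redesign: 4·1 + 3·3 + 3·1 + 3·4 + 3·0 + 6·5 + 2·4 = 66
2FA: 4·2 + 3·5 + 3·0 + 3·0 + 3·2 + 6·1 + 2·1 = 37
bulk export: 4·4 + 3·0 + 3·3 + 3·1 + 3·1 + 6·0 + 2·5 = 41
dark mode: 4·5 + 3·2 + 3·2 + 3·2 + 3·5 + 6·4 + 2·2 = 81
offline sync has the highest Borda score (84).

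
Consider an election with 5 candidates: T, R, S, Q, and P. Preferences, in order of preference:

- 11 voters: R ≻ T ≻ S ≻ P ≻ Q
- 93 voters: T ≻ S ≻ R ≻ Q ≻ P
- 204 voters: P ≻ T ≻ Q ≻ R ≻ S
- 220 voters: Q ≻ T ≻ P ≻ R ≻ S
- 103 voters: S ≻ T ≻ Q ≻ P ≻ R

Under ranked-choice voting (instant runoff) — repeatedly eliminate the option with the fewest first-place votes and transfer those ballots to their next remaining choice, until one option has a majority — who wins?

Round 1: T 93, R 11, S 103, Q 220, P 204. Eliminate R.
Round 2: T 104, S 103, Q 220, P 204. Eliminate S.
Round 3: T 207, Q 220, P 204. Eliminate P.
Round 4: T 411, Q 220. T has a majority.

T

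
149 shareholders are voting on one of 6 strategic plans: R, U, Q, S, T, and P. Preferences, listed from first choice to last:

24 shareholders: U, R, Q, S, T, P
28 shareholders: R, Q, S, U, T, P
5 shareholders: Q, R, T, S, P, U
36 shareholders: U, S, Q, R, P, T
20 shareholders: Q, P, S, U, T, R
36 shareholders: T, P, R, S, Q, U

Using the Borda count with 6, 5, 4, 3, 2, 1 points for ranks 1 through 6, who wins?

R: 24·5 + 28·6 + 5·5 + 36·3 + 20·1 + 36·4 = 585
U: 24·6 + 28·3 + 5·1 + 36·6 + 20·3 + 36·1 = 545
Q: 24·4 + 28·5 + 5·6 + 36·4 + 20·6 + 36·2 = 602
S: 24·3 + 28·4 + 5·3 + 36·5 + 20·4 + 36·3 = 567
T: 24·2 + 28·2 + 5·4 + 36·1 + 20·2 + 36·6 = 416
P: 24·1 + 28·1 + 5·2 + 36·2 + 20·5 + 36·5 = 414
Q has the highest Borda score (602).

Q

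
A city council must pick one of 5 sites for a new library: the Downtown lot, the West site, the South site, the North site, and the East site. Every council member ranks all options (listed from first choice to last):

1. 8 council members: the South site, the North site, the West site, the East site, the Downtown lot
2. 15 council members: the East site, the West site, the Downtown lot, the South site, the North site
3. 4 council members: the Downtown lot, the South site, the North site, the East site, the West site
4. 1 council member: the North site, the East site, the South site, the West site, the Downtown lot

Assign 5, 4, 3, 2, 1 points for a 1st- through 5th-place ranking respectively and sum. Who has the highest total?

the Downtown lot: 8·1 + 15·3 + 4·5 + 1·1 = 74
the West site: 8·3 + 15·4 + 4·1 + 1·2 = 90
the South site: 8·5 + 15·2 + 4·4 + 1·3 = 89
the North site: 8·4 + 15·1 + 4·3 + 1·5 = 64
the East site: 8·2 + 15·5 + 4·2 + 1·4 = 103
the East site has the highest Borda score (103).

the East site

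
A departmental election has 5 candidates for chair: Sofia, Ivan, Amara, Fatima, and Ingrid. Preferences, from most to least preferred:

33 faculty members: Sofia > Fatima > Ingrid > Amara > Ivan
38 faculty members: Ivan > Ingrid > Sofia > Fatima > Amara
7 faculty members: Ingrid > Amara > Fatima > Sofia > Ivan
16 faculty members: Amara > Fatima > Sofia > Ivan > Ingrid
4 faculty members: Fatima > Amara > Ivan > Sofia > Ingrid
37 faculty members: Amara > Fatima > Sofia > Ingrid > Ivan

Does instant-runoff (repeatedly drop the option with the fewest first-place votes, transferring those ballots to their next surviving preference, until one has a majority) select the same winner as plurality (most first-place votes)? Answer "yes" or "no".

yes

Instant-runoff — R1 Sofia 33, Ivan 38, Amara 53, Fatima 4, Ingrid 7 (Fatima out); R2 Sofia 33, Ivan 38, Amara 57, Ingrid 7 (Ingrid out); R3 Sofia 33, Ivan 38, Amara 64 (Sofia out); R4 Ivan 38, Amara 97 (Amara winner). Winner: Amara.
Plurality — first-place votes: Sofia 33, Ivan 38, Amara 53, Fatima 4, Ingrid 7. Winner: Amara.
The two methods agree.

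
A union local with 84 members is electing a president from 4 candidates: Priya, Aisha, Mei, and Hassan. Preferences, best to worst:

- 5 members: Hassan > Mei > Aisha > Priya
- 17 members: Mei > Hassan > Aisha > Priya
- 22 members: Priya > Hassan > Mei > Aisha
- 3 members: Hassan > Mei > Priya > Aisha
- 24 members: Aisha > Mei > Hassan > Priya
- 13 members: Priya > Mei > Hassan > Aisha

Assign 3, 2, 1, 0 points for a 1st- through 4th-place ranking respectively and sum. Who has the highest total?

Priya: 5·0 + 17·0 + 22·3 + 3·1 + 24·0 + 13·3 = 108
Aisha: 5·1 + 17·1 + 22·0 + 3·0 + 24·3 + 13·0 = 94
Mei: 5·2 + 17·3 + 22·1 + 3·2 + 24·2 + 13·2 = 163
Hassan: 5·3 + 17·2 + 22·2 + 3·3 + 24·1 + 13·1 = 139
Mei has the highest Borda score (163).

Mei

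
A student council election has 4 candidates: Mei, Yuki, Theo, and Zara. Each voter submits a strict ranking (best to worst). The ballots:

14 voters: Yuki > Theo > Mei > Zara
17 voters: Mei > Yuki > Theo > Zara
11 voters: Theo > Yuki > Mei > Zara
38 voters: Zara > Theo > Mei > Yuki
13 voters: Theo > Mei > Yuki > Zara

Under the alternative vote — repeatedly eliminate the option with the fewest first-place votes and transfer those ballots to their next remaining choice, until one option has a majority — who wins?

Theo

Round 1: Mei 17, Yuki 14, Theo 24, Zara 38. Eliminate Yuki.
Round 2: Mei 17, Theo 38, Zara 38. Eliminate Mei.
Round 3: Theo 55, Zara 38. Theo has a majority.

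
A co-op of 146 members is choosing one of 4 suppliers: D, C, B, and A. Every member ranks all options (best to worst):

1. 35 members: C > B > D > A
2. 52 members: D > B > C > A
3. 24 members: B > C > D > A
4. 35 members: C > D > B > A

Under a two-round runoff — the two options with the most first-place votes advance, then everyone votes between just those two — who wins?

Round 1 first-place votes: D 52, C 70, B 24, A 0.
C and D advance.
Runoff: C is preferred to D by 94 voters; D by 52.
C wins the runoff.

C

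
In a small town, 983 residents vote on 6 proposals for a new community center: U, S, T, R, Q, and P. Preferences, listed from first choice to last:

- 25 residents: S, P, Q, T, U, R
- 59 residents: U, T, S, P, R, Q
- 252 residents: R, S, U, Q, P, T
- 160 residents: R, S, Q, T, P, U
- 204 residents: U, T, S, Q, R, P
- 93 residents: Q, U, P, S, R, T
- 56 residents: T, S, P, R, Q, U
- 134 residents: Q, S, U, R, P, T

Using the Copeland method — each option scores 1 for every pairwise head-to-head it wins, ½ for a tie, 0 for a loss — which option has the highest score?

U: beats T, R, Q, and P; loses to S → score 4.
S: beats U, T, R, Q, and P → score 5.
T: loses to U, S, R, Q, and P → score 0.
R: beats T, Q, and P; loses to U and S → score 3.
Q: beats T and P; loses to U, S, and R → score 2.
P: beats T; loses to U, S, R, and Q → score 1.
S has the best pairwise record.

S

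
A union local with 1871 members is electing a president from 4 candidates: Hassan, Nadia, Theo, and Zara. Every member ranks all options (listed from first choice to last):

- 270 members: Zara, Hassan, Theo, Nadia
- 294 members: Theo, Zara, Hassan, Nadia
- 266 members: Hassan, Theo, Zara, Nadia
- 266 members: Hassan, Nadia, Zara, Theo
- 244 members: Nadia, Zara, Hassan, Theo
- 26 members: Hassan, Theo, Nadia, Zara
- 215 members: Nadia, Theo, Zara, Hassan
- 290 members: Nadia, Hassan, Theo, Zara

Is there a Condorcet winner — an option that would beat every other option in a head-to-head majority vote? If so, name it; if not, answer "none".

none

Checking pairwise contests:
Zara beats Hassan 1023–848.
Hassan beats Nadia 1122–749.
Hassan beats Theo 1362–509.
Nadia beats Zara 1041–830.
Every option loses at least one head-to-head, so there is no Condorcet winner.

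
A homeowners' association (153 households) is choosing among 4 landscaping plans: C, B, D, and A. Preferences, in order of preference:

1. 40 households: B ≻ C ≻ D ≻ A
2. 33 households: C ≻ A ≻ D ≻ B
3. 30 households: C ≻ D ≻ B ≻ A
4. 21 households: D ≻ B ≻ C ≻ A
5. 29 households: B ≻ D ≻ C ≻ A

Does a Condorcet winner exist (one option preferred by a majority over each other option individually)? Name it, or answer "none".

Checking pairwise contests:
B beats C 90–63.
D beats B 84–69.
C beats D 103–50.
C beats A 153–0.
Every option loses at least one head-to-head, so there is no Condorcet winner.

none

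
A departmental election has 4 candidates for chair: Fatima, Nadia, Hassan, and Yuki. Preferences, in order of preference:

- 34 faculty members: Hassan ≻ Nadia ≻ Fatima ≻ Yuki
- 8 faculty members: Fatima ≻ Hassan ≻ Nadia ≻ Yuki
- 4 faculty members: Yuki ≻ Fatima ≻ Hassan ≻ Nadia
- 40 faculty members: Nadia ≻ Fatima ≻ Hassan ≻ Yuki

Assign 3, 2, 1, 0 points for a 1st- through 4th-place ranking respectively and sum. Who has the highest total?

Fatima: 34·1 + 8·3 + 4·2 + 40·2 = 146
Nadia: 34·2 + 8·1 + 4·0 + 40·3 = 196
Hassan: 34·3 + 8·2 + 4·1 + 40·1 = 162
Yuki: 34·0 + 8·0 + 4·3 + 40·0 = 12
Nadia has the highest Borda score (196).

Nadia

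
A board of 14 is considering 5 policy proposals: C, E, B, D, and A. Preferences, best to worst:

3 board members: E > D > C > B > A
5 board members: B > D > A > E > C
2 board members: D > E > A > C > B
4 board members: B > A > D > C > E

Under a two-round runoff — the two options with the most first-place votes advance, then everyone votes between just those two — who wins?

B

Round 1 first-place votes: C 0, E 3, B 9, D 2, A 0.
B and E advance.
Runoff: B is preferred to E by 9 voters; E by 5.
B wins the runoff.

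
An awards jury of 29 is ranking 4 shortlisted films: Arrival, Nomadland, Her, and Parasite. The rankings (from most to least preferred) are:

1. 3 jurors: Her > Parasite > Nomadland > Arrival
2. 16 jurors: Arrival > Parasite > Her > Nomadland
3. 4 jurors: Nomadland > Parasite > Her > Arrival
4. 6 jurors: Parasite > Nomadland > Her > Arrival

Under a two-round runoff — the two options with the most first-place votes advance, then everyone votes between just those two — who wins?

Round 1 first-place votes: Arrival 16, Nomadland 4, Her 3, Parasite 6.
Arrival and Parasite advance.
Runoff: Arrival is preferred to Parasite by 16 voters; Parasite by 13.
Arrival wins the runoff.

Arrival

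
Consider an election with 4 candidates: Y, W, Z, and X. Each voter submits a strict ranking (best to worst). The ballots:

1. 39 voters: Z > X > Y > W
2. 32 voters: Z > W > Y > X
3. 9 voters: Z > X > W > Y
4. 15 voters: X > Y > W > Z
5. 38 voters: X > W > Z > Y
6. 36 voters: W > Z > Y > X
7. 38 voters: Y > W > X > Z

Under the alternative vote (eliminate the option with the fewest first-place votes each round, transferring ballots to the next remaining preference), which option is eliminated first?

W

Round 1: Y 38, W 36, Z 80, X 53. Eliminate W.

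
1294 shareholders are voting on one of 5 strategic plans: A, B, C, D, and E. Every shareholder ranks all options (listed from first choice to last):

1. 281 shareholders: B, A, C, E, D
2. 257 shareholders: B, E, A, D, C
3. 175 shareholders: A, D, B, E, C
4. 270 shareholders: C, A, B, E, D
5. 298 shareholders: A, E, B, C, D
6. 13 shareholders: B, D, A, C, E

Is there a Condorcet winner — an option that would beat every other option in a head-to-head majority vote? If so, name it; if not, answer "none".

A

A vs B: 743–551 for A.
A vs C: 1024–270 for A.
A vs D: 1281–13 for A.
A vs E: 1037–257 for A.
A beats every other option head-to-head.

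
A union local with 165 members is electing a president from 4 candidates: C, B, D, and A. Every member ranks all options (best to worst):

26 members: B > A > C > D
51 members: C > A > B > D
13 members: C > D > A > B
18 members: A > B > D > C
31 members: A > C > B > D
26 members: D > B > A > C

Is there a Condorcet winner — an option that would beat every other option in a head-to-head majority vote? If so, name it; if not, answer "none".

A vs C: 101–64 for A.
A vs B: 113–52 for A.
A vs D: 126–39 for A.
A beats every other option head-to-head.

A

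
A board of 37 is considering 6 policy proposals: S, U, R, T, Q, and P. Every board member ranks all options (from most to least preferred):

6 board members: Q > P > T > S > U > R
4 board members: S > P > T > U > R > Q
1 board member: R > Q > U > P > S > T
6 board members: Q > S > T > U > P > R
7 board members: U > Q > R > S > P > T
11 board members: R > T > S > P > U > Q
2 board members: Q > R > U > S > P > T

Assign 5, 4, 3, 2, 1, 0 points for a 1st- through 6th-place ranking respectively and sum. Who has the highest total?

S

S: 6·2 + 4·5 + 1·1 + 6·4 + 7·2 + 11·3 + 2·2 = 108
U: 6·1 + 4·2 + 1·3 + 6·2 + 7·5 + 11·1 + 2·3 = 81
R: 6·0 + 4·1 + 1·5 + 6·0 + 7·3 + 11·5 + 2·4 = 93
T: 6·3 + 4·3 + 1·0 + 6·3 + 7·0 + 11·4 + 2·0 = 92
Q: 6·5 + 4·0 + 1·4 + 6·5 + 7·4 + 11·0 + 2·5 = 102
P: 6·4 + 4·4 + 1·2 + 6·1 + 7·1 + 11·2 + 2·1 = 79
S has the highest Borda score (108).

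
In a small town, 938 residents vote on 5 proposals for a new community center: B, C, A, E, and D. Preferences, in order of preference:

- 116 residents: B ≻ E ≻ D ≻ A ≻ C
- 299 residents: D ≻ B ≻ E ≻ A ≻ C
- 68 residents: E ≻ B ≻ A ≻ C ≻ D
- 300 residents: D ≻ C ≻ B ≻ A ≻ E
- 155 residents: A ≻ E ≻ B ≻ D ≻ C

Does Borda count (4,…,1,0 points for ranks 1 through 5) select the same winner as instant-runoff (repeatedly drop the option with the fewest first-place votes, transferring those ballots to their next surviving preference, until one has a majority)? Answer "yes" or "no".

yes

Borda — scores: B 2475, C 968, A 1471, E 1683, D 2783. Winner: D.
Instant-runoff — R1 B 116, C 0, A 155, E 68, D 599 (D winner). Winner: D.
The two methods agree.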